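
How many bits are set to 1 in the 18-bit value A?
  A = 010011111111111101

010011111111111101
1-bits at positions (from bit 0 = LSB): 0, 2, 3, 4, 5, 6, 7, 8, 9, 10, 11, 12, 13, 16
Count = 14

Answer: 14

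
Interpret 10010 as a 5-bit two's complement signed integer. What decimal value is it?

MSB is 1, so the value is negative. Find the magnitude:
1. Invert bits:  01101
2. Add 1:        01110  = 14
3. Apply sign:   -14

Answer: -14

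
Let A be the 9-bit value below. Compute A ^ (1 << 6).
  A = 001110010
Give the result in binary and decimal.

Mask = 1 << 6 = 001000000
Bit 6 of A is 1; XOR with the mask flips it to 0.
  001110010
^ 001000000
-----------
  000110010

Answer: 000110010 (50)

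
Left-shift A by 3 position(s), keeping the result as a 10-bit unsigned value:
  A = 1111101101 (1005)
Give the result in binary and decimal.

Shift left by 3: drop the top 3 bit(s), append 3 zero(s) on the right.
  1111101101  ->  discard [111], keep [1101101], append 000
= 1101101000

Answer: 1101101000 (872)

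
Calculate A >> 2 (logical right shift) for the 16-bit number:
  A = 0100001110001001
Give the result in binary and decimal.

Logical shift right by 2: drop the bottom 2 bit(s), prepend 2 zero(s) on the left.
  0100001110001001  ->  keep [01000011100010], discard [01], prepend 00
= 0001000011100010

Answer: 0001000011100010 (4322)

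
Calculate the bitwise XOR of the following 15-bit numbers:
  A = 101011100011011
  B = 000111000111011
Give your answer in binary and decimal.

Apply ^ to each column (1 where bits differ):
  101011100011011
^ 000111000111011
-----------------
  101100100100000

Answer: 101100100100000 (22816)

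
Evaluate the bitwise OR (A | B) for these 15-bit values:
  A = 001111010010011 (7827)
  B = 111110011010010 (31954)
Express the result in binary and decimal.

Apply | to each column (1 where either bit is 1):
  001111010010011
| 111110011010010
-----------------
  111111011010011

Answer: 111111011010011 (32467)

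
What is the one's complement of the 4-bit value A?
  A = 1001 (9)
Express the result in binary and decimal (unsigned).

Flip each bit (0->1, 1->0):
  1001
  0110

Answer: 0110 (6)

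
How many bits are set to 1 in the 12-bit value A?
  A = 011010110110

011010110110
1-bits at positions (from bit 0 = LSB): 1, 2, 4, 5, 7, 9, 10
Count = 7

Answer: 7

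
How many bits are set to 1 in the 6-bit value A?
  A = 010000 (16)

010000
1-bits at positions (from bit 0 = LSB): 4
Count = 1

Answer: 1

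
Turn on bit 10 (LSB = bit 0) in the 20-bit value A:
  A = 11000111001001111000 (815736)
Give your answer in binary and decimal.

Mask = 1 << 10 = 00000000010000000000
Bit 10 of A is 0, so OR-ing with the mask flips it to 1.
  11000111001001111000
| 00000000010000000000
----------------------
  11000111011001111000

Answer: 11000111011001111000 (816760)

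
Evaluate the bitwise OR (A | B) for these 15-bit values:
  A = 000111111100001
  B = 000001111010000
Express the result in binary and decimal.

Apply | to each column (1 where either bit is 1):
  000111111100001
| 000001111010000
-----------------
  000111111110001

Answer: 000111111110001 (4081)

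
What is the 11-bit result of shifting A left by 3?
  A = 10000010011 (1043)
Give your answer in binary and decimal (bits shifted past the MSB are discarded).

Shift left by 3: drop the top 3 bit(s), append 3 zero(s) on the right.
  10000010011  ->  discard [100], keep [00010011], append 000
= 00010011000

Answer: 00010011000 (152)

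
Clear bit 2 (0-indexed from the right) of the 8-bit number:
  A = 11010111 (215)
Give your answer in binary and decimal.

Mask = ~(1 << 2) = 11111011
Bit 2 of A is 1, so AND-ing with the mask clears it to 0.
  11010111
& 11111011
----------
  11010011

Answer: 11010011 (211)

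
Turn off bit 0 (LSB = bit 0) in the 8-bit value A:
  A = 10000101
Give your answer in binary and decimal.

Mask = ~(1 << 0) = 11111110
Bit 0 of A is 1, so AND-ing with the mask clears it to 0.
  10000101
& 11111110
----------
  10000100

Answer: 10000100 (132)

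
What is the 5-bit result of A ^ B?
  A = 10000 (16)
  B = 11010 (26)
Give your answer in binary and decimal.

Apply ^ to each column (1 where bits differ):
  10000
^ 11010
-------
  01010

Answer: 01010 (10)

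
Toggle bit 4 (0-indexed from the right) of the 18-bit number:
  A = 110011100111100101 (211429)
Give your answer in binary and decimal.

Mask = 1 << 4 = 000000000000010000
Bit 4 of A is 0; XOR with the mask flips it to 1.
  110011100111100101
^ 000000000000010000
--------------------
  110011100111110101

Answer: 110011100111110101 (211445)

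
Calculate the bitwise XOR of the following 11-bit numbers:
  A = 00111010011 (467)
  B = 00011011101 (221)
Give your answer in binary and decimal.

Apply ^ to each column (1 where bits differ):
  00111010011
^ 00011011101
-------------
  00100001110

Answer: 00100001110 (270)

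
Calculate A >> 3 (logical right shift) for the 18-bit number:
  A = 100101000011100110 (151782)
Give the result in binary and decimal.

Logical shift right by 3: drop the bottom 3 bit(s), prepend 3 zero(s) on the left.
  100101000011100110  ->  keep [100101000011100], discard [110], prepend 000
= 000100101000011100

Answer: 000100101000011100 (18972)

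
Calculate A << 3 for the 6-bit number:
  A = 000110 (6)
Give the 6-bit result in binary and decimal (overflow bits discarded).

Shift left by 3: drop the top 3 bit(s), append 3 zero(s) on the right.
  000110  ->  discard [000], keep [110], append 000
= 110000

Answer: 110000 (48)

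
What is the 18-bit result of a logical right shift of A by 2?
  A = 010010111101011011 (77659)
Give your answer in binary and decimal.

Logical shift right by 2: drop the bottom 2 bit(s), prepend 2 zero(s) on the left.
  010010111101011011  ->  keep [0100101111010110], discard [11], prepend 00
= 000100101111010110

Answer: 000100101111010110 (19414)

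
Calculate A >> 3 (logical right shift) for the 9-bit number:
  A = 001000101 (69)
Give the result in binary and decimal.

Logical shift right by 3: drop the bottom 3 bit(s), prepend 3 zero(s) on the left.
  001000101  ->  keep [001000], discard [101], prepend 000
= 000001000

Answer: 000001000 (8)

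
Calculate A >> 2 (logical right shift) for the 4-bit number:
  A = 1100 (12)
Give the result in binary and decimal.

Logical shift right by 2: drop the bottom 2 bit(s), prepend 2 zero(s) on the left.
  1100  ->  keep [11], discard [00], prepend 00
= 0011

Answer: 0011 (3)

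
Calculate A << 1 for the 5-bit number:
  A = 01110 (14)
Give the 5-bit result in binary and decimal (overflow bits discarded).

Shift left by 1: drop the top 1 bit(s), append 1 zero(s) on the right.
  01110  ->  discard [0], keep [1110], append 0
= 11100

Answer: 11100 (28)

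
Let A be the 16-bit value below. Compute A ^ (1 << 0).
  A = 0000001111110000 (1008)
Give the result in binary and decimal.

Mask = 1 << 0 = 0000000000000001
Bit 0 of A is 0; XOR with the mask flips it to 1.
  0000001111110000
^ 0000000000000001
------------------
  0000001111110001

Answer: 0000001111110001 (1009)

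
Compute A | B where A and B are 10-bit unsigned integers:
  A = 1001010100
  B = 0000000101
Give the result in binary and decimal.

Apply | to each column (1 where either bit is 1):
  1001010100
| 0000000101
------------
  1001010101

Answer: 1001010101 (597)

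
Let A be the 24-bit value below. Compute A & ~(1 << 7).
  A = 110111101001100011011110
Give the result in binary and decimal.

Mask = ~(1 << 7) = 111111111111111101111111
Bit 7 of A is 1, so AND-ing with the mask clears it to 0.
  110111101001100011011110
& 111111111111111101111111
--------------------------
  110111101001100001011110

Answer: 110111101001100001011110 (14587998)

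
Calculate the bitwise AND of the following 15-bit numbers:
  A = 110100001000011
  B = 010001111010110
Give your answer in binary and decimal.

Apply & to each column (1 only where both bits are 1):
  110100001000011
& 010001111010110
-----------------
  010000001000010

Answer: 010000001000010 (8258)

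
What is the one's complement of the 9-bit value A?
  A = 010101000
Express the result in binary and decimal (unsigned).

Flip each bit (0->1, 1->0):
  010101000
  101010111

Answer: 101010111 (343)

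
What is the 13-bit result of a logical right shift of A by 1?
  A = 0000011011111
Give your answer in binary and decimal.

Logical shift right by 1: drop the bottom 1 bit(s), prepend 1 zero(s) on the left.
  0000011011111  ->  keep [000001101111], discard [1], prepend 0
= 0000001101111

Answer: 0000001101111 (111)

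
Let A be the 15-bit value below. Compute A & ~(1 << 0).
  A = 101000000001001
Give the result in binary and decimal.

Mask = ~(1 << 0) = 111111111111110
Bit 0 of A is 1, so AND-ing with the mask clears it to 0.
  101000000001001
& 111111111111110
-----------------
  101000000001000

Answer: 101000000001000 (20488)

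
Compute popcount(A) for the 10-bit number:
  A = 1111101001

1111101001
1-bits at positions (from bit 0 = LSB): 0, 3, 5, 6, 7, 8, 9
Count = 7

Answer: 7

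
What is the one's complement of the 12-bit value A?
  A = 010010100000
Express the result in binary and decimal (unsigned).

Flip each bit (0->1, 1->0):
  010010100000
  101101011111

Answer: 101101011111 (2911)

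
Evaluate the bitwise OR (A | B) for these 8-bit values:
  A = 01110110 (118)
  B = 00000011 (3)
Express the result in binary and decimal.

Apply | to each column (1 where either bit is 1):
  01110110
| 00000011
----------
  01110111

Answer: 01110111 (119)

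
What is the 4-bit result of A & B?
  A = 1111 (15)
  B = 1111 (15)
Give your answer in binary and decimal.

Apply & to each column (1 only where both bits are 1):
  1111
& 1111
------
  1111

Answer: 1111 (15)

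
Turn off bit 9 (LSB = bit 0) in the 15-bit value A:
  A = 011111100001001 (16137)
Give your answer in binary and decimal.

Mask = ~(1 << 9) = 111110111111111
Bit 9 of A is 1, so AND-ing with the mask clears it to 0.
  011111100001001
& 111110111111111
-----------------
  011110100001001

Answer: 011110100001001 (15625)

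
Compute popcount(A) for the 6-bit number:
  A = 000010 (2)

000010
1-bits at positions (from bit 0 = LSB): 1
Count = 1

Answer: 1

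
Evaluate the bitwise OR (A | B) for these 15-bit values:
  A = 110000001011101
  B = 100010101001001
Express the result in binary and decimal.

Apply | to each column (1 where either bit is 1):
  110000001011101
| 100010101001001
-----------------
  110010101011101

Answer: 110010101011101 (25949)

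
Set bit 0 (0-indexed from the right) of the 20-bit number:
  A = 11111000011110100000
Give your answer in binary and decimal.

Mask = 1 << 0 = 00000000000000000001
Bit 0 of A is 0, so OR-ing with the mask flips it to 1.
  11111000011110100000
| 00000000000000000001
----------------------
  11111000011110100001

Answer: 11111000011110100001 (1017761)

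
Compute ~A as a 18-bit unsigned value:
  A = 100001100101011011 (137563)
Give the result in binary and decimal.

Flip each bit (0->1, 1->0):
  100001100101011011
  011110011010100100

Answer: 011110011010100100 (124580)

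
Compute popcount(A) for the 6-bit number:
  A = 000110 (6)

000110
1-bits at positions (from bit 0 = LSB): 1, 2
Count = 2

Answer: 2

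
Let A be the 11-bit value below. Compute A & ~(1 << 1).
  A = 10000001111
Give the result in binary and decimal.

Mask = ~(1 << 1) = 11111111101
Bit 1 of A is 1, so AND-ing with the mask clears it to 0.
  10000001111
& 11111111101
-------------
  10000001101

Answer: 10000001101 (1037)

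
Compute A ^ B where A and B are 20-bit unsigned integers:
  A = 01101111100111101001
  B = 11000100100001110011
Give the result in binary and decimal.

Apply ^ to each column (1 where bits differ):
  01101111100111101001
^ 11000100100001110011
----------------------
  10101011000110011010

Answer: 10101011000110011010 (700826)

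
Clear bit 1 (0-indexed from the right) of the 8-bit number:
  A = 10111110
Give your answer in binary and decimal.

Mask = ~(1 << 1) = 11111101
Bit 1 of A is 1, so AND-ing with the mask clears it to 0.
  10111110
& 11111101
----------
  10111100

Answer: 10111100 (188)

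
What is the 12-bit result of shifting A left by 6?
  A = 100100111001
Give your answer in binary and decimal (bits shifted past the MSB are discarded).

Shift left by 6: drop the top 6 bit(s), append 6 zero(s) on the right.
  100100111001  ->  discard [100100], keep [111001], append 000000
= 111001000000

Answer: 111001000000 (3648)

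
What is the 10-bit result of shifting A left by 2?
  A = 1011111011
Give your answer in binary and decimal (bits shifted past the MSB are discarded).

Shift left by 2: drop the top 2 bit(s), append 2 zero(s) on the right.
  1011111011  ->  discard [10], keep [11111011], append 00
= 1111101100

Answer: 1111101100 (1004)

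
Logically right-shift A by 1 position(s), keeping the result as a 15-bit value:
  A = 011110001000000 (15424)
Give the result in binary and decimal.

Logical shift right by 1: drop the bottom 1 bit(s), prepend 1 zero(s) on the left.
  011110001000000  ->  keep [01111000100000], discard [0], prepend 0
= 001111000100000

Answer: 001111000100000 (7712)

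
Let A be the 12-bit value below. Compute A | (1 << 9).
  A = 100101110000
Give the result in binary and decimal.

Mask = 1 << 9 = 001000000000
Bit 9 of A is 0, so OR-ing with the mask flips it to 1.
  100101110000
| 001000000000
--------------
  101101110000

Answer: 101101110000 (2928)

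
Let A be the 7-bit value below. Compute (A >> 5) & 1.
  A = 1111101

Bit 5 is the 6th from the right.
  1111101
   ^
That bit is 1.

Answer: 1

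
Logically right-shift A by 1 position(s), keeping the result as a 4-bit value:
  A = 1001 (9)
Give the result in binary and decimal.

Logical shift right by 1: drop the bottom 1 bit(s), prepend 1 zero(s) on the left.
  1001  ->  keep [100], discard [1], prepend 0
= 0100

Answer: 0100 (4)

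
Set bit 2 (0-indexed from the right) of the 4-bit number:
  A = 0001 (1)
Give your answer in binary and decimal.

Mask = 1 << 2 = 0100
Bit 2 of A is 0, so OR-ing with the mask flips it to 1.
  0001
| 0100
------
  0101

Answer: 0101 (5)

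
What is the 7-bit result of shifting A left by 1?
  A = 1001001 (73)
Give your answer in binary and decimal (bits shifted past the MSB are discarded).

Shift left by 1: drop the top 1 bit(s), append 1 zero(s) on the right.
  1001001  ->  discard [1], keep [001001], append 0
= 0010010

Answer: 0010010 (18)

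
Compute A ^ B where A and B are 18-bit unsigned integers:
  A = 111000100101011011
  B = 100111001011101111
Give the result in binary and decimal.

Apply ^ to each column (1 where bits differ):
  111000100101011011
^ 100111001011101111
--------------------
  011111101110110100

Answer: 011111101110110100 (129972)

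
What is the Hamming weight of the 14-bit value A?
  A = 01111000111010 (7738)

01111000111010
1-bits at positions (from bit 0 = LSB): 1, 3, 4, 5, 9, 10, 11, 12
Count = 8

Answer: 8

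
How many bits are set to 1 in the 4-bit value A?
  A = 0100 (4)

0100
1-bits at positions (from bit 0 = LSB): 2
Count = 1

Answer: 1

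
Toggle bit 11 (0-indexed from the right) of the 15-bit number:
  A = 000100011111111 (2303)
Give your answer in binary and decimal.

Mask = 1 << 11 = 000100000000000
Bit 11 of A is 1; XOR with the mask flips it to 0.
  000100011111111
^ 000100000000000
-----------------
  000000011111111

Answer: 000000011111111 (255)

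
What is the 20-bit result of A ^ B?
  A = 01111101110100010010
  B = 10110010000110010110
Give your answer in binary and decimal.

Apply ^ to each column (1 where bits differ):
  01111101110100010010
^ 10110010000110010110
----------------------
  11001111110010000100

Answer: 11001111110010000100 (851076)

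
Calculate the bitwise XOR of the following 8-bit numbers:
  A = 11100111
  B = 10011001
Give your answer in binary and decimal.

Apply ^ to each column (1 where bits differ):
  11100111
^ 10011001
----------
  01111110

Answer: 01111110 (126)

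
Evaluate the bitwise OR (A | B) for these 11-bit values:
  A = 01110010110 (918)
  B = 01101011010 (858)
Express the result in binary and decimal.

Apply | to each column (1 where either bit is 1):
  01110010110
| 01101011010
-------------
  01111011110

Answer: 01111011110 (990)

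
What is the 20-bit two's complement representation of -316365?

1. Binary of +316365:  01001101001111001101
2. Invert bits:     10110010110000110010
3. Add 1:           10110010110000110011

Answer: 10110010110000110011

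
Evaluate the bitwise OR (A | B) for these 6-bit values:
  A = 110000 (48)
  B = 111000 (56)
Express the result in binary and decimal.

Apply | to each column (1 where either bit is 1):
  110000
| 111000
--------
  111000

Answer: 111000 (56)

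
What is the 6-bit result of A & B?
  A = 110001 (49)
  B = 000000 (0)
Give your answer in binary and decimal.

Apply & to each column (1 only where both bits are 1):
  110001
& 000000
--------
  000000

Answer: 000000 (0)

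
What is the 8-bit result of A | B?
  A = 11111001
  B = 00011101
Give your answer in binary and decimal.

Apply | to each column (1 where either bit is 1):
  11111001
| 00011101
----------
  11111101

Answer: 11111101 (253)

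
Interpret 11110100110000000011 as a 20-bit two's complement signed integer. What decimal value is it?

MSB is 1, so the value is negative. Find the magnitude:
1. Invert bits:  00001011001111111100
2. Add 1:        00001011001111111101  = 46077
3. Apply sign:   -46077

Answer: -46077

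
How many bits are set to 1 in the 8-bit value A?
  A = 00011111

00011111
1-bits at positions (from bit 0 = LSB): 0, 1, 2, 3, 4
Count = 5

Answer: 5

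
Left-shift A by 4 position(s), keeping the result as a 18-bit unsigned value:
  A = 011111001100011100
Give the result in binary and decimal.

Shift left by 4: drop the top 4 bit(s), append 4 zero(s) on the right.
  011111001100011100  ->  discard [0111], keep [11001100011100], append 0000
= 110011000111000000

Answer: 110011000111000000 (209344)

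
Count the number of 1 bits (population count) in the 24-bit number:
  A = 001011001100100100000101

001011001100100100000101
1-bits at positions (from bit 0 = LSB): 0, 2, 8, 11, 14, 15, 18, 19, 21
Count = 9

Answer: 9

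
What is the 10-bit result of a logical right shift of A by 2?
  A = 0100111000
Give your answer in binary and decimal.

Logical shift right by 2: drop the bottom 2 bit(s), prepend 2 zero(s) on the left.
  0100111000  ->  keep [01001110], discard [00], prepend 00
= 0001001110

Answer: 0001001110 (78)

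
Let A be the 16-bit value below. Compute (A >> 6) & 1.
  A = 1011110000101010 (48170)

Bit 6 is the 7th from the right.
  1011110000101010
           ^
That bit is 0.

Answer: 0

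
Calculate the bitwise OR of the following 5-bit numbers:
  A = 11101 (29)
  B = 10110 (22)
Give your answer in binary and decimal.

Apply | to each column (1 where either bit is 1):
  11101
| 10110
-------
  11111

Answer: 11111 (31)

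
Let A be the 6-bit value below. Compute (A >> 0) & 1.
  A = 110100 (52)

Bit 0 is the 1st from the right.
  110100
       ^
That bit is 0.

Answer: 0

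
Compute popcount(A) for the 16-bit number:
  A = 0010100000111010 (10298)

0010100000111010
1-bits at positions (from bit 0 = LSB): 1, 3, 4, 5, 11, 13
Count = 6

Answer: 6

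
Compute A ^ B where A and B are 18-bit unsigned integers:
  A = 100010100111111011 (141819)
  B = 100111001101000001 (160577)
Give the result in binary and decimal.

Apply ^ to each column (1 where bits differ):
  100010100111111011
^ 100111001101000001
--------------------
  000101101010111010

Answer: 000101101010111010 (23226)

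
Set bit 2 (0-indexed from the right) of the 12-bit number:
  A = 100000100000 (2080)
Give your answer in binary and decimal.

Mask = 1 << 2 = 000000000100
Bit 2 of A is 0, so OR-ing with the mask flips it to 1.
  100000100000
| 000000000100
--------------
  100000100100

Answer: 100000100100 (2084)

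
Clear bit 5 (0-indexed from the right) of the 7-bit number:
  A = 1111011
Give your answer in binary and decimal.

Mask = ~(1 << 5) = 1011111
Bit 5 of A is 1, so AND-ing with the mask clears it to 0.
  1111011
& 1011111
---------
  1011011

Answer: 1011011 (91)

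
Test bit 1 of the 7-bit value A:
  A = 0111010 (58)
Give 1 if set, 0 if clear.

Bit 1 is the 2nd from the right.
  0111010
       ^
That bit is 1.

Answer: 1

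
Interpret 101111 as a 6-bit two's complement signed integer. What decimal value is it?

MSB is 1, so the value is negative. Find the magnitude:
1. Invert bits:  010000
2. Add 1:        010001  = 17
3. Apply sign:   -17

Answer: -17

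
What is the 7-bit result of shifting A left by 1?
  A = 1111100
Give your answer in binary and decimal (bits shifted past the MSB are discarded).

Shift left by 1: drop the top 1 bit(s), append 1 zero(s) on the right.
  1111100  ->  discard [1], keep [111100], append 0
= 1111000

Answer: 1111000 (120)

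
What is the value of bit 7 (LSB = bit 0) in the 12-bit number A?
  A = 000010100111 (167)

Bit 7 is the 8th from the right.
  000010100111
      ^
That bit is 1.

Answer: 1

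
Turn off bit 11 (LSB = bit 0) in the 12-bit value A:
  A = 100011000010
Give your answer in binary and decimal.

Mask = ~(1 << 11) = 011111111111
Bit 11 of A is 1, so AND-ing with the mask clears it to 0.
  100011000010
& 011111111111
--------------
  000011000010

Answer: 000011000010 (194)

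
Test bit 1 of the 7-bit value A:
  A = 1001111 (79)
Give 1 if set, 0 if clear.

Bit 1 is the 2nd from the right.
  1001111
       ^
That bit is 1.

Answer: 1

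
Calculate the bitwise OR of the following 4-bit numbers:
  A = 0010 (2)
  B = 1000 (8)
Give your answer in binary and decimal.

Apply | to each column (1 where either bit is 1):
  0010
| 1000
------
  1010

Answer: 1010 (10)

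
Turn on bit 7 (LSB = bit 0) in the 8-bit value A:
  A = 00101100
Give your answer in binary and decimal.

Mask = 1 << 7 = 10000000
Bit 7 of A is 0, so OR-ing with the mask flips it to 1.
  00101100
| 10000000
----------
  10101100

Answer: 10101100 (172)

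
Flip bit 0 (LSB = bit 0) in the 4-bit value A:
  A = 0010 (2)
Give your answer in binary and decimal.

Mask = 1 << 0 = 0001
Bit 0 of A is 0; XOR with the mask flips it to 1.
  0010
^ 0001
------
  0011

Answer: 0011 (3)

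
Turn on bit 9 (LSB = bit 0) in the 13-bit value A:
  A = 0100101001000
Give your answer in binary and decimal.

Mask = 1 << 9 = 0001000000000
Bit 9 of A is 0, so OR-ing with the mask flips it to 1.
  0100101001000
| 0001000000000
---------------
  0101101001000

Answer: 0101101001000 (2888)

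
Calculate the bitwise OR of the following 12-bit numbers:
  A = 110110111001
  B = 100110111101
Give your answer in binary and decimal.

Apply | to each column (1 where either bit is 1):
  110110111001
| 100110111101
--------------
  110110111101

Answer: 110110111101 (3517)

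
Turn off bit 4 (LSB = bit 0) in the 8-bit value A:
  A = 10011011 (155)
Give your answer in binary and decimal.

Mask = ~(1 << 4) = 11101111
Bit 4 of A is 1, so AND-ing with the mask clears it to 0.
  10011011
& 11101111
----------
  10001011

Answer: 10001011 (139)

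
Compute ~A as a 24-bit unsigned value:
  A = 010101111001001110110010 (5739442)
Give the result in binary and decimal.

Flip each bit (0->1, 1->0):
  010101111001001110110010
  101010000110110001001101

Answer: 101010000110110001001101 (11037773)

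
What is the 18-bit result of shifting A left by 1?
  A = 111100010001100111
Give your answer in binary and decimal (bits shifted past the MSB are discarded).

Shift left by 1: drop the top 1 bit(s), append 1 zero(s) on the right.
  111100010001100111  ->  discard [1], keep [11100010001100111], append 0
= 111000100011001110

Answer: 111000100011001110 (231630)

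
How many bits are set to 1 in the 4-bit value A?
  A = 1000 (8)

1000
1-bits at positions (from bit 0 = LSB): 3
Count = 1

Answer: 1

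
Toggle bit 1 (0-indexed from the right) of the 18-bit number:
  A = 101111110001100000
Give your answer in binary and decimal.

Mask = 1 << 1 = 000000000000000010
Bit 1 of A is 0; XOR with the mask flips it to 1.
  101111110001100000
^ 000000000000000010
--------------------
  101111110001100010

Answer: 101111110001100010 (195682)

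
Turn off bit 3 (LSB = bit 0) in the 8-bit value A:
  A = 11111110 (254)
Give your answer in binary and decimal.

Mask = ~(1 << 3) = 11110111
Bit 3 of A is 1, so AND-ing with the mask clears it to 0.
  11111110
& 11110111
----------
  11110110

Answer: 11110110 (246)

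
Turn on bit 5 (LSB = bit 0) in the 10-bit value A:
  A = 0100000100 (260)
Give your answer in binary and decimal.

Mask = 1 << 5 = 0000100000
Bit 5 of A is 0, so OR-ing with the mask flips it to 1.
  0100000100
| 0000100000
------------
  0100100100

Answer: 0100100100 (292)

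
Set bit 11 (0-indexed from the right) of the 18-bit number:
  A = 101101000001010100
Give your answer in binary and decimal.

Mask = 1 << 11 = 000000100000000000
Bit 11 of A is 0, so OR-ing with the mask flips it to 1.
  101101000001010100
| 000000100000000000
--------------------
  101101100001010100

Answer: 101101100001010100 (186452)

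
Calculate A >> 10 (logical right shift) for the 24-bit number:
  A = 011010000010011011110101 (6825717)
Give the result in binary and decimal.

Logical shift right by 10: drop the bottom 10 bit(s), prepend 10 zero(s) on the left.
  011010000010011011110101  ->  keep [01101000001001], discard [1011110101], prepend 0000000000
= 000000000001101000001001

Answer: 000000000001101000001001 (6665)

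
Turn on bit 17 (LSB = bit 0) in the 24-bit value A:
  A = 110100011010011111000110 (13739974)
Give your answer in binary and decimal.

Mask = 1 << 17 = 000000100000000000000000
Bit 17 of A is 0, so OR-ing with the mask flips it to 1.
  110100011010011111000110
| 000000100000000000000000
--------------------------
  110100111010011111000110

Answer: 110100111010011111000110 (13871046)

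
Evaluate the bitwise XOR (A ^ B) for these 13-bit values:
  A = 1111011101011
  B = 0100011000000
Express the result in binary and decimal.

Apply ^ to each column (1 where bits differ):
  1111011101011
^ 0100011000000
---------------
  1011000101011

Answer: 1011000101011 (5675)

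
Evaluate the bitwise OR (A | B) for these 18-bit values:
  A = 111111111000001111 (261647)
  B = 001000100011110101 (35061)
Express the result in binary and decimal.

Apply | to each column (1 where either bit is 1):
  111111111000001111
| 001000100011110101
--------------------
  111111111011111111

Answer: 111111111011111111 (261887)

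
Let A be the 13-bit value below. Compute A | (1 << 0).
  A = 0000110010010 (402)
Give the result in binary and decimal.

Mask = 1 << 0 = 0000000000001
Bit 0 of A is 0, so OR-ing with the mask flips it to 1.
  0000110010010
| 0000000000001
---------------
  0000110010011

Answer: 0000110010011 (403)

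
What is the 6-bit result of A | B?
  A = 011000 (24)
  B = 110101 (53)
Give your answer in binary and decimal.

Apply | to each column (1 where either bit is 1):
  011000
| 110101
--------
  111101

Answer: 111101 (61)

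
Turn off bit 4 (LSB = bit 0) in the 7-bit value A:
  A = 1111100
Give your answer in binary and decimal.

Mask = ~(1 << 4) = 1101111
Bit 4 of A is 1, so AND-ing with the mask clears it to 0.
  1111100
& 1101111
---------
  1101100

Answer: 1101100 (108)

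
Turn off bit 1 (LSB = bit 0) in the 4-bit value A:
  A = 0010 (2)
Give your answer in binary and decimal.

Mask = ~(1 << 1) = 1101
Bit 1 of A is 1, so AND-ing with the mask clears it to 0.
  0010
& 1101
------
  0000

Answer: 0000 (0)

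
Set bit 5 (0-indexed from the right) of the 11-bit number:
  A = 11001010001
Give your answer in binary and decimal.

Mask = 1 << 5 = 00000100000
Bit 5 of A is 0, so OR-ing with the mask flips it to 1.
  11001010001
| 00000100000
-------------
  11001110001

Answer: 11001110001 (1649)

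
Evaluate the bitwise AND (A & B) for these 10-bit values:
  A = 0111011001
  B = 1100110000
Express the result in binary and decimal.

Apply & to each column (1 only where both bits are 1):
  0111011001
& 1100110000
------------
  0100010000

Answer: 0100010000 (272)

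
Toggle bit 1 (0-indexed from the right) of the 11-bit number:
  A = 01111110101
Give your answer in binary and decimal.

Mask = 1 << 1 = 00000000010
Bit 1 of A is 0; XOR with the mask flips it to 1.
  01111110101
^ 00000000010
-------------
  01111110111

Answer: 01111110111 (1015)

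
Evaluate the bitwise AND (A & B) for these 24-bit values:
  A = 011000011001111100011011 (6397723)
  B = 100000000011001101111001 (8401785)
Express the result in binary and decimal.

Apply & to each column (1 only where both bits are 1):
  011000011001111100011011
& 100000000011001101111001
--------------------------
  000000000001001100011001

Answer: 000000000001001100011001 (4889)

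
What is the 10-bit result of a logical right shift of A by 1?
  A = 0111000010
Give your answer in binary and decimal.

Logical shift right by 1: drop the bottom 1 bit(s), prepend 1 zero(s) on the left.
  0111000010  ->  keep [011100001], discard [0], prepend 0
= 0011100001

Answer: 0011100001 (225)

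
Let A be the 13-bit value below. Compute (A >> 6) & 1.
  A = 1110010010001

Bit 6 is the 7th from the right.
  1110010010001
        ^
That bit is 0.

Answer: 0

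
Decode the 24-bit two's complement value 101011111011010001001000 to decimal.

MSB is 1, so the value is negative. Find the magnitude:
1. Invert bits:  010100000100101110110111
2. Add 1:        010100000100101110111000  = 5262264
3. Apply sign:   -5262264

Answer: -5262264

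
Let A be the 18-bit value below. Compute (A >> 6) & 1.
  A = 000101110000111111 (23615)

Bit 6 is the 7th from the right.
  000101110000111111
             ^
That bit is 0.

Answer: 0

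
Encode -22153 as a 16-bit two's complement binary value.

1. Binary of +22153:  0101011010001001
2. Invert bits:     1010100101110110
3. Add 1:           1010100101110111

Answer: 1010100101110111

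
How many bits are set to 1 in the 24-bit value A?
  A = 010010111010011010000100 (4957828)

010010111010011010000100
1-bits at positions (from bit 0 = LSB): 2, 7, 9, 10, 13, 15, 16, 17, 19, 22
Count = 10

Answer: 10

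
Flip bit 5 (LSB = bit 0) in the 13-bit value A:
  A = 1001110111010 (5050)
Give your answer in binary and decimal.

Mask = 1 << 5 = 0000000100000
Bit 5 of A is 1; XOR with the mask flips it to 0.
  1001110111010
^ 0000000100000
---------------
  1001110011010

Answer: 1001110011010 (5018)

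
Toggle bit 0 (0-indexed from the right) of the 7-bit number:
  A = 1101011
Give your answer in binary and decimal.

Mask = 1 << 0 = 0000001
Bit 0 of A is 1; XOR with the mask flips it to 0.
  1101011
^ 0000001
---------
  1101010

Answer: 1101010 (106)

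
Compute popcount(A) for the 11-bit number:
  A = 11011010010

11011010010
1-bits at positions (from bit 0 = LSB): 1, 4, 6, 7, 9, 10
Count = 6

Answer: 6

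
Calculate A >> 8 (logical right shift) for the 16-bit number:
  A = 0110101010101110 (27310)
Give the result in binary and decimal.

Logical shift right by 8: drop the bottom 8 bit(s), prepend 8 zero(s) on the left.
  0110101010101110  ->  keep [01101010], discard [10101110], prepend 00000000
= 0000000001101010

Answer: 0000000001101010 (106)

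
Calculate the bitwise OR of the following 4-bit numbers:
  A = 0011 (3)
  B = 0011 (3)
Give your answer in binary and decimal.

Apply | to each column (1 where either bit is 1):
  0011
| 0011
------
  0011

Answer: 0011 (3)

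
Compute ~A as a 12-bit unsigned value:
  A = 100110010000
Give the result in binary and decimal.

Flip each bit (0->1, 1->0):
  100110010000
  011001101111

Answer: 011001101111 (1647)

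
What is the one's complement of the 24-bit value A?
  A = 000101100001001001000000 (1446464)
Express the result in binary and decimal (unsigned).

Flip each bit (0->1, 1->0):
  000101100001001001000000
  111010011110110110111111

Answer: 111010011110110110111111 (15330751)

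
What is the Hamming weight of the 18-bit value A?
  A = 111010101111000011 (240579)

111010101111000011
1-bits at positions (from bit 0 = LSB): 0, 1, 6, 7, 8, 9, 11, 13, 15, 16, 17
Count = 11

Answer: 11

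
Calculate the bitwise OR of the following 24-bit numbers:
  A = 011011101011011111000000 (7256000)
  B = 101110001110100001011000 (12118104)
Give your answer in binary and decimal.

Apply | to each column (1 where either bit is 1):
  011011101011011111000000
| 101110001110100001011000
--------------------------
  111111101111111111011000

Answer: 111111101111111111011000 (16711640)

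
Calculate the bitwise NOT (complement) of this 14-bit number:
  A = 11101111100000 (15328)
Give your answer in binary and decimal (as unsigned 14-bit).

Flip each bit (0->1, 1->0):
  11101111100000
  00010000011111

Answer: 00010000011111 (1055)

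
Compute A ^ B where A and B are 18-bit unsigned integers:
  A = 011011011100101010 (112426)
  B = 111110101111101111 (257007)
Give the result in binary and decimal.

Apply ^ to each column (1 where bits differ):
  011011011100101010
^ 111110101111101111
--------------------
  100101110011000101

Answer: 100101110011000101 (154821)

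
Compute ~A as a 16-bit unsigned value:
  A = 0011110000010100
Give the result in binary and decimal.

Flip each bit (0->1, 1->0):
  0011110000010100
  1100001111101011

Answer: 1100001111101011 (50155)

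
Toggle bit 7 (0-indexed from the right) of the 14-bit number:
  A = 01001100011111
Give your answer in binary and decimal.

Mask = 1 << 7 = 00000010000000
Bit 7 of A is 0; XOR with the mask flips it to 1.
  01001100011111
^ 00000010000000
----------------
  01001110011111

Answer: 01001110011111 (5023)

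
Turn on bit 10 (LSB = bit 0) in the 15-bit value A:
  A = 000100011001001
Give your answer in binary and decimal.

Mask = 1 << 10 = 000010000000000
Bit 10 of A is 0, so OR-ing with the mask flips it to 1.
  000100011001001
| 000010000000000
-----------------
  000110011001001

Answer: 000110011001001 (3273)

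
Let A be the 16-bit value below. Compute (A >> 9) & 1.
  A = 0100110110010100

Bit 9 is the 10th from the right.
  0100110110010100
        ^
That bit is 0.

Answer: 0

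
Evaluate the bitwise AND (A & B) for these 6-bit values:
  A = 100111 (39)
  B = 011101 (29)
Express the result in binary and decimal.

Apply & to each column (1 only where both bits are 1):
  100111
& 011101
--------
  000101

Answer: 000101 (5)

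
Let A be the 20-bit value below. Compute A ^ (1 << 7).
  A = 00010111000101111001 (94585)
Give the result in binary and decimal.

Mask = 1 << 7 = 00000000000010000000
Bit 7 of A is 0; XOR with the mask flips it to 1.
  00010111000101111001
^ 00000000000010000000
----------------------
  00010111000111111001

Answer: 00010111000111111001 (94713)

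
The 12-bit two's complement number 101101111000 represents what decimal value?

MSB is 1, so the value is negative. Find the magnitude:
1. Invert bits:  010010000111
2. Add 1:        010010001000  = 1160
3. Apply sign:   -1160

Answer: -1160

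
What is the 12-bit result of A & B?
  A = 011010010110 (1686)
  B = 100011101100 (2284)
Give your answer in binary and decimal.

Apply & to each column (1 only where both bits are 1):
  011010010110
& 100011101100
--------------
  000010000100

Answer: 000010000100 (132)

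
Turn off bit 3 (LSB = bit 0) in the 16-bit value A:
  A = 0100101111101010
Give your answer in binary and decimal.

Mask = ~(1 << 3) = 1111111111110111
Bit 3 of A is 1, so AND-ing with the mask clears it to 0.
  0100101111101010
& 1111111111110111
------------------
  0100101111100010

Answer: 0100101111100010 (19426)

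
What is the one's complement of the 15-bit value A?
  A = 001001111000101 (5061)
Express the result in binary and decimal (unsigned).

Flip each bit (0->1, 1->0):
  001001111000101
  110110000111010

Answer: 110110000111010 (27706)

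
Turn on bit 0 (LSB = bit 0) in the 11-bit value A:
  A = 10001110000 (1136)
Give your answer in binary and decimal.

Mask = 1 << 0 = 00000000001
Bit 0 of A is 0, so OR-ing with the mask flips it to 1.
  10001110000
| 00000000001
-------------
  10001110001

Answer: 10001110001 (1137)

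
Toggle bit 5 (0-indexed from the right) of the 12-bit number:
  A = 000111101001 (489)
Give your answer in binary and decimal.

Mask = 1 << 5 = 000000100000
Bit 5 of A is 1; XOR with the mask flips it to 0.
  000111101001
^ 000000100000
--------------
  000111001001

Answer: 000111001001 (457)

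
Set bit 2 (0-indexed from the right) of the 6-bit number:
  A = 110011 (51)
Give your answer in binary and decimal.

Mask = 1 << 2 = 000100
Bit 2 of A is 0, so OR-ing with the mask flips it to 1.
  110011
| 000100
--------
  110111

Answer: 110111 (55)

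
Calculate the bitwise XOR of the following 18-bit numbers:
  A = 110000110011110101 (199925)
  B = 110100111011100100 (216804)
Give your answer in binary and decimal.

Apply ^ to each column (1 where bits differ):
  110000110011110101
^ 110100111011100100
--------------------
  000100001000010001

Answer: 000100001000010001 (16913)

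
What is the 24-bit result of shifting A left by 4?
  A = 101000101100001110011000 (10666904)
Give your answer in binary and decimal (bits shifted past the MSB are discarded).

Shift left by 4: drop the top 4 bit(s), append 4 zero(s) on the right.
  101000101100001110011000  ->  discard [1010], keep [00101100001110011000], append 0000
= 001011000011100110000000

Answer: 001011000011100110000000 (2898304)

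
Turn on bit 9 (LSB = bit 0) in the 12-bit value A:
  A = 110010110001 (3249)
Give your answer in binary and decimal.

Mask = 1 << 9 = 001000000000
Bit 9 of A is 0, so OR-ing with the mask flips it to 1.
  110010110001
| 001000000000
--------------
  111010110001

Answer: 111010110001 (3761)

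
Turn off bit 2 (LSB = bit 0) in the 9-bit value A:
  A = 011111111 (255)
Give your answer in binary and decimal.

Mask = ~(1 << 2) = 111111011
Bit 2 of A is 1, so AND-ing with the mask clears it to 0.
  011111111
& 111111011
-----------
  011111011

Answer: 011111011 (251)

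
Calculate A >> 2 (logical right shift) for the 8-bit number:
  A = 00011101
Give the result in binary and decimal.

Logical shift right by 2: drop the bottom 2 bit(s), prepend 2 zero(s) on the left.
  00011101  ->  keep [000111], discard [01], prepend 00
= 00000111

Answer: 00000111 (7)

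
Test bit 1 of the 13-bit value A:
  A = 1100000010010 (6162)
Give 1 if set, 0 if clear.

Bit 1 is the 2nd from the right.
  1100000010010
             ^
That bit is 1.

Answer: 1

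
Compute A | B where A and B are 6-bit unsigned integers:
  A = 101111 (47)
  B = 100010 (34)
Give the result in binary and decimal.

Apply | to each column (1 where either bit is 1):
  101111
| 100010
--------
  101111

Answer: 101111 (47)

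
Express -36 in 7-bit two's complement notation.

1. Binary of +36:  0100100
2. Invert bits:     1011011
3. Add 1:           1011100

Answer: 1011100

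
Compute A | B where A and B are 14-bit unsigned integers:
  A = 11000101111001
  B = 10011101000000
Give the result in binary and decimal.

Apply | to each column (1 where either bit is 1):
  11000101111001
| 10011101000000
----------------
  11011101111001

Answer: 11011101111001 (14201)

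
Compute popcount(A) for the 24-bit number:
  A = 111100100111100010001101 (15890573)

111100100111100010001101
1-bits at positions (from bit 0 = LSB): 0, 2, 3, 7, 11, 12, 13, 14, 17, 20, 21, 22, 23
Count = 13

Answer: 13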